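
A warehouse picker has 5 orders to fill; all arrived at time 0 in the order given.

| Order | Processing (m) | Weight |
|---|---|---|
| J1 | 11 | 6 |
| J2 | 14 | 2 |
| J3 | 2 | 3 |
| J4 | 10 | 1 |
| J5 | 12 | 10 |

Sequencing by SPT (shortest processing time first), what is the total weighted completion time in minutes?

SPT (increasing processing time): J3 J4 J1 J5 J2.
J3: finishes 2, weight 3, w·C = 6
J4: finishes 12, weight 1, w·C = 12
J1: finishes 23, weight 6, w·C = 138
J5: finishes 35, weight 10, w·C = 350
J2: finishes 49, weight 2, w·C = 98
Sum = 6+12+138+350+98 = 604.

604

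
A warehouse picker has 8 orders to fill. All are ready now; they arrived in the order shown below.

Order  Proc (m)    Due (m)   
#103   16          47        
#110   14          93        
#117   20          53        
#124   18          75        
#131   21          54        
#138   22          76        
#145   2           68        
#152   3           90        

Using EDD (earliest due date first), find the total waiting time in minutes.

EDD (increasing due date): #103 #117 #131 #145 #124 #138 #152 #110.
#103: waits 0, runs 0→16
#117: waits 16, runs 16→36
#131: waits 36, runs 36→57
#145: waits 57, runs 57→59
#124: waits 59, runs 59→77
#138: waits 77, runs 77→99
#152: waits 99, runs 99→102
#110: waits 102, runs 102→116
Sum = 0+16+36+57+59+77+99+102 = 446.

446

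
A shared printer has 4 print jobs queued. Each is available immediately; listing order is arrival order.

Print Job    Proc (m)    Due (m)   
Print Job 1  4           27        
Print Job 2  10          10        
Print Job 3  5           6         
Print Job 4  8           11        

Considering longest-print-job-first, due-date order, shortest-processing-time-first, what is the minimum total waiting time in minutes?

LPT (decreasing processing time): Print Job 2 Print Job 4 Print Job 3 Print Job 1.
Print Job 2: waits 0, runs 0→10
Print Job 4: waits 10, runs 10→18
Print Job 3: waits 18, runs 18→23
Print Job 1: waits 23, runs 23→27
Sum = 0+10+18+23 = 51.
EDD (increasing due date): Print Job 3 Print Job 2 Print Job 4 Print Job 1.
Print Job 3: waits 0, runs 0→5
Print Job 2: waits 5, runs 5→15
Print Job 4: waits 15, runs 15→23
Print Job 1: waits 23, runs 23→27
Sum = 0+5+15+23 = 43.
SPT (increasing processing time): Print Job 1 Print Job 3 Print Job 4 Print Job 2.
Print Job 1: waits 0, runs 0→4
Print Job 3: waits 4, runs 4→9
Print Job 4: waits 9, runs 9→17
Print Job 2: waits 17, runs 17→27
Sum = 0+4+9+17 = 30.
LPT 51, EDD 43, SPT 30 → minimum 30.

30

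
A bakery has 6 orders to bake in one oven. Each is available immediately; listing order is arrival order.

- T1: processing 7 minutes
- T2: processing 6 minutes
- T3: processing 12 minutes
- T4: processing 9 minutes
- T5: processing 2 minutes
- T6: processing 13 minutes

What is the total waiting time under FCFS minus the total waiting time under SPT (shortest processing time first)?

30

FIFO (arrival order): T1 T2 T3 T4 T5 T6.
T1: waits 0, runs 0→7
T2: waits 7, runs 7→13
T3: waits 13, runs 13→25
T4: waits 25, runs 25→34
T5: waits 34, runs 34→36
T6: waits 36, runs 36→49
Sum = 0+7+13+25+34+36 = 115.
SPT (increasing processing time): T5 T2 T1 T4 T3 T6.
T5: waits 0, runs 0→2
T2: waits 2, runs 2→8
T1: waits 8, runs 8→15
T4: waits 15, runs 15→24
T3: waits 24, runs 24→36
T6: waits 36, runs 36→49
Sum = 0+2+8+15+24+36 = 85.
Difference = 115 − 85 = 30.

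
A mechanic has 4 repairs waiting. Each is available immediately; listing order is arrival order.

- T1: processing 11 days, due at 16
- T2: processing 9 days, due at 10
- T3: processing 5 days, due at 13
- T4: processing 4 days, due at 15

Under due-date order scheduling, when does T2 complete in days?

EDD (increasing due date): T2 T3 T4 T1.
T2: 0→9

9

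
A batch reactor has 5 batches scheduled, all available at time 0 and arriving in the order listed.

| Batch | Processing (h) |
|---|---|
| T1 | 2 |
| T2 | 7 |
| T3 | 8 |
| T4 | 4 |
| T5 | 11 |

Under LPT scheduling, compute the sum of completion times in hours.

118

LPT (decreasing processing time): T5 T3 T2 T4 T1.
T5: 0→11
T3: 11→19
T2: 19→26
T4: 26→30
T1: 30→32
Sum = 11+19+26+30+32 = 118.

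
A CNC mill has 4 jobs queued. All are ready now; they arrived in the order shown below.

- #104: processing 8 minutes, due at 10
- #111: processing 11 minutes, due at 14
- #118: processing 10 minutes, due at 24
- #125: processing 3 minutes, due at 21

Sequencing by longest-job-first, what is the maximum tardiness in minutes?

LPT (decreasing processing time): #111 #118 #104 #125.
#111: 0→11, due 14, tardiness 0
#118: 11→21, due 24, tardiness 0
#104: 21→29, due 10, tardiness 19
#125: 29→32, due 21, tardiness 11
Maximum = 19.

19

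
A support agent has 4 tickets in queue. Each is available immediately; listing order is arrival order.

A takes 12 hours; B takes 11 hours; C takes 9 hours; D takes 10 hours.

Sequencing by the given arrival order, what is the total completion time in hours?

FIFO (arrival order): A B C D.
A: 0→12
B: 12→23
C: 23→32
D: 32→42
Sum = 12+23+32+42 = 109.

109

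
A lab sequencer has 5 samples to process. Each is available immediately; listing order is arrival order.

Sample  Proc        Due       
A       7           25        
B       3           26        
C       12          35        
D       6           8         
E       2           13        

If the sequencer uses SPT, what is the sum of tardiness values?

3

SPT (increasing processing time): E B D A C.
E: 0→2, due 13, tardiness 0
B: 2→5, due 26, tardiness 0
D: 5→11, due 8, tardiness 3
A: 11→18, due 25, tardiness 0
C: 18→30, due 35, tardiness 0
Sum = 0+0+3+0+0 = 3.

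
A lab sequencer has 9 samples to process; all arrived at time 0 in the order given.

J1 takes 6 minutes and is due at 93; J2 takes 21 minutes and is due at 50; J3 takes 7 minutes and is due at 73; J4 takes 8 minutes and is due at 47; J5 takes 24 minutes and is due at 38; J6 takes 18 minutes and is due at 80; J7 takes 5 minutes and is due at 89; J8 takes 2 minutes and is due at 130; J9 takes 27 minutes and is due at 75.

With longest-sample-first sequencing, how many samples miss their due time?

7

LPT (decreasing processing time): J9 J5 J2 J6 J4 J3 J1 J7 J8.
J9: 0→27, due 75, tardiness 0
J5: 27→51, due 38, tardiness 13
J2: 51→72, due 50, tardiness 22
J6: 72→90, due 80, tardiness 10
J4: 90→98, due 47, tardiness 51
J3: 98→105, due 73, tardiness 32
J1: 105→111, due 93, tardiness 18
J7: 111→116, due 89, tardiness 27
J8: 116→118, due 130, tardiness 0
Late samples: 7.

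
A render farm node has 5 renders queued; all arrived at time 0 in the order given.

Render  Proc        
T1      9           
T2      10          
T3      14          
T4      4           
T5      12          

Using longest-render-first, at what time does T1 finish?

45

LPT (decreasing processing time): T3 T5 T2 T1 T4.
T3: 0→14
T5: 14→26
T2: 26→36
T1: 36→45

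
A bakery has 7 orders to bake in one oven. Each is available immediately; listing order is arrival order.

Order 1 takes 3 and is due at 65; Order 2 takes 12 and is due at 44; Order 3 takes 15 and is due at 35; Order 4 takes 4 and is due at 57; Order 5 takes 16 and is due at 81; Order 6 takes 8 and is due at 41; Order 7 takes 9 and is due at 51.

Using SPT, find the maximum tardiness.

16

SPT (increasing processing time): Order 1 Order 4 Order 6 Order 7 Order 2 Order 3 Order 5.
Order 1: 0→3, due 65, tardiness 0
Order 4: 3→7, due 57, tardiness 0
Order 6: 7→15, due 41, tardiness 0
Order 7: 15→24, due 51, tardiness 0
Order 2: 24→36, due 44, tardiness 0
Order 3: 36→51, due 35, tardiness 16
Order 5: 51→67, due 81, tardiness 0
Maximum = 16.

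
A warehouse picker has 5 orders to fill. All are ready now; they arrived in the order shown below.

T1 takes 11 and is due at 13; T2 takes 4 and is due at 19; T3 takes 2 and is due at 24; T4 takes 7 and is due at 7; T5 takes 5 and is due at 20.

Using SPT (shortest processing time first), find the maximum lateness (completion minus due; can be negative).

16

SPT (increasing processing time): T3 T2 T5 T4 T1.
T3: 0→2, due 24, lateness -22
T2: 2→6, due 19, lateness -13
T5: 6→11, due 20, lateness -9
T4: 11→18, due 7, lateness 11
T1: 18→29, due 13, lateness 16
Maximum = 16.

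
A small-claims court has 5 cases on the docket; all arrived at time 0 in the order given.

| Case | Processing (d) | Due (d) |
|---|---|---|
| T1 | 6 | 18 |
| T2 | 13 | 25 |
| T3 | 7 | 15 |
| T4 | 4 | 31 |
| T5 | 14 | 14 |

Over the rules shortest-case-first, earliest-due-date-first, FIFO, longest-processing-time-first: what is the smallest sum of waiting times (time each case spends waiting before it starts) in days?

SPT (increasing processing time): T4 T1 T3 T2 T5.
T4: waits 0, runs 0→4
T1: waits 4, runs 4→10
T3: waits 10, runs 10→17
T2: waits 17, runs 17→30
T5: waits 30, runs 30→44
Sum = 0+4+10+17+30 = 61.
EDD (increasing due date): T5 T3 T1 T2 T4.
T5: waits 0, runs 0→14
T3: waits 14, runs 14→21
T1: waits 21, runs 21→27
T2: waits 27, runs 27→40
T4: waits 40, runs 40→44
Sum = 0+14+21+27+40 = 102.
FIFO (arrival order): T1 T2 T3 T4 T5.
T1: waits 0, runs 0→6
T2: waits 6, runs 6→19
T3: waits 19, runs 19→26
T4: waits 26, runs 26→30
T5: waits 30, runs 30→44
Sum = 0+6+19+26+30 = 81.
LPT (decreasing processing time): T5 T2 T3 T1 T4.
T5: waits 0, runs 0→14
T2: waits 14, runs 14→27
T3: waits 27, runs 27→34
T1: waits 34, runs 34→40
T4: waits 40, runs 40→44
Sum = 0+14+27+34+40 = 115.
SPT 61, EDD 102, FIFO 81, LPT 115 → minimum 61.

61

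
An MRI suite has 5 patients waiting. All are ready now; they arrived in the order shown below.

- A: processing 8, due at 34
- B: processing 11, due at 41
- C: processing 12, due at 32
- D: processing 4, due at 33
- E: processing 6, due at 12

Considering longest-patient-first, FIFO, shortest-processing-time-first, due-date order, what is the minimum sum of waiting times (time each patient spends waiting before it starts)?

61

LPT (decreasing processing time): C B A E D.
C: waits 0, runs 0→12
B: waits 12, runs 12→23
A: waits 23, runs 23→31
E: waits 31, runs 31→37
D: waits 37, runs 37→41
Sum = 0+12+23+31+37 = 103.
FIFO (arrival order): A B C D E.
A: waits 0, runs 0→8
B: waits 8, runs 8→19
C: waits 19, runs 19→31
D: waits 31, runs 31→35
E: waits 35, runs 35→41
Sum = 0+8+19+31+35 = 93.
SPT (increasing processing time): D E A B C.
D: waits 0, runs 0→4
E: waits 4, runs 4→10
A: waits 10, runs 10→18
B: waits 18, runs 18→29
C: waits 29, runs 29→41
Sum = 0+4+10+18+29 = 61.
EDD (increasing due date): E C D A B.
E: waits 0, runs 0→6
C: waits 6, runs 6→18
D: waits 18, runs 18→22
A: waits 22, runs 22→30
B: waits 30, runs 30→41
Sum = 0+6+18+22+30 = 76.
LPT 103, FIFO 93, SPT 61, EDD 76 → minimum 61.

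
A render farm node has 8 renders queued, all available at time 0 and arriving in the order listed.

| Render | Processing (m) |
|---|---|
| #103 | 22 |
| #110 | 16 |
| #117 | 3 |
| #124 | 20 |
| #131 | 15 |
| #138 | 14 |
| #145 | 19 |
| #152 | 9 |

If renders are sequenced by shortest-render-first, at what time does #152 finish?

12

SPT (increasing processing time): #117 #152 #138 #131 #110 #145 #124 #103.
#117: 0→3
#152: 3→12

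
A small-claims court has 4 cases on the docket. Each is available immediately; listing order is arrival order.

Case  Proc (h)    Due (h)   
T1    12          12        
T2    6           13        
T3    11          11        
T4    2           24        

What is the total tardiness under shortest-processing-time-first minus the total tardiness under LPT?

-8

SPT (increasing processing time): T4 T2 T3 T1.
T4: 0→2, due 24, tardiness 0
T2: 2→8, due 13, tardiness 0
T3: 8→19, due 11, tardiness 8
T1: 19→31, due 12, tardiness 19
Sum = 0+0+8+19 = 27.
LPT (decreasing processing time): T1 T3 T2 T4.
T1: 0→12, due 12, tardiness 0
T3: 12→23, due 11, tardiness 12
T2: 23→29, due 13, tardiness 16
T4: 29→31, due 24, tardiness 7
Sum = 0+12+16+7 = 35.
Difference = 27 − 35 = -8.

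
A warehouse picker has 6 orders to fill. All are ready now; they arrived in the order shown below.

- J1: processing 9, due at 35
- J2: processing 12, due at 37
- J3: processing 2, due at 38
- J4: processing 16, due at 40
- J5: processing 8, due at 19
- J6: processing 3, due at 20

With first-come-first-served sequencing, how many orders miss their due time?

2

FIFO (arrival order): J1 J2 J3 J4 J5 J6.
J1: 0→9, due 35, tardiness 0
J2: 9→21, due 37, tardiness 0
J3: 21→23, due 38, tardiness 0
J4: 23→39, due 40, tardiness 0
J5: 39→47, due 19, tardiness 28
J6: 47→50, due 20, tardiness 30
Late orders: 2.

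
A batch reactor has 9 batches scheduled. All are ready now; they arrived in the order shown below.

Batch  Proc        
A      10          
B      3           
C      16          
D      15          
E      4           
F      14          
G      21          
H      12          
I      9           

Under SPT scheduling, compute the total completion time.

396

SPT (increasing processing time): B E I A H F D C G.
B: 0→3
E: 3→7
I: 7→16
A: 16→26
H: 26→38
F: 38→52
D: 52→67
C: 67→83
G: 83→104
Sum = 3+7+16+26+38+52+67+83+104 = 396.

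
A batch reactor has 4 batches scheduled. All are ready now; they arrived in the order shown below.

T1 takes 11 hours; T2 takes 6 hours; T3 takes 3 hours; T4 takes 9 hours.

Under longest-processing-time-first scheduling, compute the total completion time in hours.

LPT (decreasing processing time): T1 T4 T2 T3.
T1: 0→11
T4: 11→20
T2: 20→26
T3: 26→29
Sum = 11+20+26+29 = 86.

86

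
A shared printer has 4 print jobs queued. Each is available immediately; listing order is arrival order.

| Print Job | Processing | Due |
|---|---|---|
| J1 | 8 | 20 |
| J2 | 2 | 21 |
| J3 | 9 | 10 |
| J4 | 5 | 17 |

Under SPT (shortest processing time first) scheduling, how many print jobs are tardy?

1

SPT (increasing processing time): J2 J4 J1 J3.
J2: 0→2, due 21, tardiness 0
J4: 2→7, due 17, tardiness 0
J1: 7→15, due 20, tardiness 0
J3: 15→24, due 10, tardiness 14
Late print jobs: 1.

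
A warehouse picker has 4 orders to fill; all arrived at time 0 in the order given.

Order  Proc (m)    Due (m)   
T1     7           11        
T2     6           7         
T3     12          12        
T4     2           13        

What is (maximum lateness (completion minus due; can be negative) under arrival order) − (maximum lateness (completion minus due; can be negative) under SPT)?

-1

FIFO (arrival order): T1 T2 T3 T4.
T1: 0→7, due 11, lateness -4
T2: 7→13, due 7, lateness 6
T3: 13→25, due 12, lateness 13
T4: 25→27, due 13, lateness 14
Maximum = 14.
SPT (increasing processing time): T4 T2 T1 T3.
T4: 0→2, due 13, lateness -11
T2: 2→8, due 7, lateness 1
T1: 8→15, due 11, lateness 4
T3: 15→27, due 12, lateness 15
Maximum = 15.
Difference = 14 − 15 = -1.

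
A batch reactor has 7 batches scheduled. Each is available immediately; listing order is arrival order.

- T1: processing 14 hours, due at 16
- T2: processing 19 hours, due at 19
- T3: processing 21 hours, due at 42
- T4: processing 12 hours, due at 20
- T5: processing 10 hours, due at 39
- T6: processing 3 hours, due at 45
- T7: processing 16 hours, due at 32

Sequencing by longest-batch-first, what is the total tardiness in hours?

264

LPT (decreasing processing time): T3 T2 T7 T1 T4 T5 T6.
T3: 0→21, due 42, tardiness 0
T2: 21→40, due 19, tardiness 21
T7: 40→56, due 32, tardiness 24
T1: 56→70, due 16, tardiness 54
T4: 70→82, due 20, tardiness 62
T5: 82→92, due 39, tardiness 53
T6: 92→95, due 45, tardiness 50
Sum = 0+21+24+54+62+53+50 = 264.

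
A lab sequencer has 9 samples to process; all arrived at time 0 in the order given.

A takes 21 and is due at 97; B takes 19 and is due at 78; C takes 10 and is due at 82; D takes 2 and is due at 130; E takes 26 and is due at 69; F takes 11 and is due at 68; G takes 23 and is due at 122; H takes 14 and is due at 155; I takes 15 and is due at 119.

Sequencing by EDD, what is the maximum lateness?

3

EDD (increasing due date): F E B C A I G D H.
F: 0→11, due 68, lateness -57
E: 11→37, due 69, lateness -32
B: 37→56, due 78, lateness -22
C: 56→66, due 82, lateness -16
A: 66→87, due 97, lateness -10
I: 87→102, due 119, lateness -17
G: 102→125, due 122, lateness 3
D: 125→127, due 130, lateness -3
H: 127→141, due 155, lateness -14
Maximum = 3.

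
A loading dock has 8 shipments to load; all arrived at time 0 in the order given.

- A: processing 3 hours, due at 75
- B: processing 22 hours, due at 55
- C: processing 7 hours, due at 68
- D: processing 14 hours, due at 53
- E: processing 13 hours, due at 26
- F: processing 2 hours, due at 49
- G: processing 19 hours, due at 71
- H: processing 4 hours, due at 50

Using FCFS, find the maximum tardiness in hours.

FIFO (arrival order): A B C D E F G H.
A: 0→3, due 75, tardiness 0
B: 3→25, due 55, tardiness 0
C: 25→32, due 68, tardiness 0
D: 32→46, due 53, tardiness 0
E: 46→59, due 26, tardiness 33
F: 59→61, due 49, tardiness 12
G: 61→80, due 71, tardiness 9
H: 80→84, due 50, tardiness 34
Maximum = 34.

34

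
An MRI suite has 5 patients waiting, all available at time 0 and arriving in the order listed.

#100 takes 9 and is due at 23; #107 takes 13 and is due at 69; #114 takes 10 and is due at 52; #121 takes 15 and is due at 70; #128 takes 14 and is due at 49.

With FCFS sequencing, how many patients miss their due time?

FIFO (arrival order): #100 #107 #114 #121 #128.
#100: 0→9, due 23, tardiness 0
#107: 9→22, due 69, tardiness 0
#114: 22→32, due 52, tardiness 0
#121: 32→47, due 70, tardiness 0
#128: 47→61, due 49, tardiness 12
Late patients: 1.

1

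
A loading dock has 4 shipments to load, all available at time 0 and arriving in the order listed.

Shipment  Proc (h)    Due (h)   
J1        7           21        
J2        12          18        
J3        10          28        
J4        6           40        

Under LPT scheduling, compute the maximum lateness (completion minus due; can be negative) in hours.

8

LPT (decreasing processing time): J2 J3 J1 J4.
J2: 0→12, due 18, lateness -6
J3: 12→22, due 28, lateness -6
J1: 22→29, due 21, lateness 8
J4: 29→35, due 40, lateness -5
Maximum = 8.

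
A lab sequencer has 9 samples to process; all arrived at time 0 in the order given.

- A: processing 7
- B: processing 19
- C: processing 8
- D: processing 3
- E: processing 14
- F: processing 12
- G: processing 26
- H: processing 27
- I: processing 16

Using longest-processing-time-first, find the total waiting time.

LPT (decreasing processing time): H G B I E F C A D.
H: waits 0, runs 0→27
G: waits 27, runs 27→53
B: waits 53, runs 53→72
I: waits 72, runs 72→88
E: waits 88, runs 88→102
F: waits 102, runs 102→114
C: waits 114, runs 114→122
A: waits 122, runs 122→129
D: waits 129, runs 129→132
Sum = 0+27+53+72+88+102+114+122+129 = 707.

707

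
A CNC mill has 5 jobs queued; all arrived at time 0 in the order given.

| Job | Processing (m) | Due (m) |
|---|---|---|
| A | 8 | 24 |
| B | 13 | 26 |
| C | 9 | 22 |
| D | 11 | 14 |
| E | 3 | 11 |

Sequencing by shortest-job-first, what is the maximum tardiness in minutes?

18

SPT (increasing processing time): E A C D B.
E: 0→3, due 11, tardiness 0
A: 3→11, due 24, tardiness 0
C: 11→20, due 22, tardiness 0
D: 20→31, due 14, tardiness 17
B: 31→44, due 26, tardiness 18
Maximum = 18.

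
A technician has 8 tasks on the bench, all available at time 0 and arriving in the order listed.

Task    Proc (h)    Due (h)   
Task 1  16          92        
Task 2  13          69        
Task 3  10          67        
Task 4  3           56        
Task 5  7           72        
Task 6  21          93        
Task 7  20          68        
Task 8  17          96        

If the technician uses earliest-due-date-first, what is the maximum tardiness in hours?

11

EDD (increasing due date): Task 4 Task 3 Task 7 Task 2 Task 5 Task 1 Task 6 Task 8.
Task 4: 0→3, due 56, tardiness 0
Task 3: 3→13, due 67, tardiness 0
Task 7: 13→33, due 68, tardiness 0
Task 2: 33→46, due 69, tardiness 0
Task 5: 46→53, due 72, tardiness 0
Task 1: 53→69, due 92, tardiness 0
Task 6: 69→90, due 93, tardiness 0
Task 8: 90→107, due 96, tardiness 11
Maximum = 11.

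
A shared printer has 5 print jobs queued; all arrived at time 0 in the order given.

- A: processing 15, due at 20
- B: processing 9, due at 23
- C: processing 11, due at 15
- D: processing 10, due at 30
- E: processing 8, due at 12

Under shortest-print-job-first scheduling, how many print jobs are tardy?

2

SPT (increasing processing time): E B D C A.
E: 0→8, due 12, tardiness 0
B: 8→17, due 23, tardiness 0
D: 17→27, due 30, tardiness 0
C: 27→38, due 15, tardiness 23
A: 38→53, due 20, tardiness 33
Late print jobs: 2.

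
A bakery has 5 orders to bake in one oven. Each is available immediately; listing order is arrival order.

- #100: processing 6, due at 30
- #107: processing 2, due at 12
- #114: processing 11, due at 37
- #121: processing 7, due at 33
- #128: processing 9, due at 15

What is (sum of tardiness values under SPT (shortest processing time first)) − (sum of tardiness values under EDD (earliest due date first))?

SPT (increasing processing time): #107 #100 #121 #128 #114.
#107: 0→2, due 12, tardiness 0
#100: 2→8, due 30, tardiness 0
#121: 8→15, due 33, tardiness 0
#128: 15→24, due 15, tardiness 9
#114: 24→35, due 37, tardiness 0
Sum = 0+0+0+9+0 = 9.
EDD (increasing due date): #107 #128 #100 #121 #114.
#107: 0→2, due 12, tardiness 0
#128: 2→11, due 15, tardiness 0
#100: 11→17, due 30, tardiness 0
#121: 17→24, due 33, tardiness 0
#114: 24→35, due 37, tardiness 0
Sum = 0+0+0+0+0 = 0.
Difference = 9 − 0 = 9.

9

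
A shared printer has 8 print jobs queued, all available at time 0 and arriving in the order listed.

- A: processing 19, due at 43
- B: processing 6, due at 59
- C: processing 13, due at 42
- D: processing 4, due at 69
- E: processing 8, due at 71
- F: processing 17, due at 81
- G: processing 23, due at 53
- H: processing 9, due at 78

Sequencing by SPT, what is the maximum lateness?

SPT (increasing processing time): D B E H C F A G.
D: 0→4, due 69, lateness -65
B: 4→10, due 59, lateness -49
E: 10→18, due 71, lateness -53
H: 18→27, due 78, lateness -51
C: 27→40, due 42, lateness -2
F: 40→57, due 81, lateness -24
A: 57→76, due 43, lateness 33
G: 76→99, due 53, lateness 46
Maximum = 46.

46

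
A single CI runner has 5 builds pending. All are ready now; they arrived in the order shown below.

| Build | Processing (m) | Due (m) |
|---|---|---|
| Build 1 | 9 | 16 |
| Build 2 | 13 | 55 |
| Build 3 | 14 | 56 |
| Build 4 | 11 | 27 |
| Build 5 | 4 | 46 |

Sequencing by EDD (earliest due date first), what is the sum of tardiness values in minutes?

EDD (increasing due date): Build 1 Build 4 Build 5 Build 2 Build 3.
Build 1: 0→9, due 16, tardiness 0
Build 4: 9→20, due 27, tardiness 0
Build 5: 20→24, due 46, tardiness 0
Build 2: 24→37, due 55, tardiness 0
Build 3: 37→51, due 56, tardiness 0
Sum = 0+0+0+0+0 = 0.

0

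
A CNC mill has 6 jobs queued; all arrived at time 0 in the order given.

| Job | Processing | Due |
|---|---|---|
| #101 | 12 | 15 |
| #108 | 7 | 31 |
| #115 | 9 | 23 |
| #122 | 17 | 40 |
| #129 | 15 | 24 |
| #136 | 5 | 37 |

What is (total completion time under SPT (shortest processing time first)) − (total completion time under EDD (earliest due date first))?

SPT (increasing processing time): #136 #108 #115 #101 #129 #122.
#136: 0→5
#108: 5→12
#115: 12→21
#101: 21→33
#129: 33→48
#122: 48→65
Sum = 5+12+21+33+48+65 = 184.
EDD (increasing due date): #101 #115 #129 #108 #136 #122.
#101: 0→12
#115: 12→21
#129: 21→36
#108: 36→43
#136: 43→48
#122: 48→65
Sum = 12+21+36+43+48+65 = 225.
Difference = 184 − 225 = -41.

-41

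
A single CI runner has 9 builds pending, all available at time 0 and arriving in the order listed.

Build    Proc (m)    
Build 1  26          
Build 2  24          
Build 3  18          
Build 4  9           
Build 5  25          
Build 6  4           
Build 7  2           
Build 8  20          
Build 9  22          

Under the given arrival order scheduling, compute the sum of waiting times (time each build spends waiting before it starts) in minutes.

665

FIFO (arrival order): Build 1 Build 2 Build 3 Build 4 Build 5 Build 6 Build 7 Build 8 Build 9.
Build 1: waits 0, runs 0→26
Build 2: waits 26, runs 26→50
Build 3: waits 50, runs 50→68
Build 4: waits 68, runs 68→77
Build 5: waits 77, runs 77→102
Build 6: waits 102, runs 102→106
Build 7: waits 106, runs 106→108
Build 8: waits 108, runs 108→128
Build 9: waits 128, runs 128→150
Sum = 0+26+50+68+77+102+106+108+128 = 665.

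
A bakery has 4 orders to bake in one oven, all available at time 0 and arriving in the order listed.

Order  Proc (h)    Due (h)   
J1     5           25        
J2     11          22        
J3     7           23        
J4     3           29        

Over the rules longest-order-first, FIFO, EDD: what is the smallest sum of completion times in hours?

LPT (decreasing processing time): J2 J3 J1 J4.
J2: 0→11
J3: 11→18
J1: 18→23
J4: 23→26
Sum = 11+18+23+26 = 78.
FIFO (arrival order): J1 J2 J3 J4.
J1: 0→5
J2: 5→16
J3: 16→23
J4: 23→26
Sum = 5+16+23+26 = 70.
EDD (increasing due date): J2 J3 J1 J4.
J2: 0→11
J3: 11→18
J1: 18→23
J4: 23→26
Sum = 11+18+23+26 = 78.
LPT 78, FIFO 70, EDD 78 → minimum 70.

70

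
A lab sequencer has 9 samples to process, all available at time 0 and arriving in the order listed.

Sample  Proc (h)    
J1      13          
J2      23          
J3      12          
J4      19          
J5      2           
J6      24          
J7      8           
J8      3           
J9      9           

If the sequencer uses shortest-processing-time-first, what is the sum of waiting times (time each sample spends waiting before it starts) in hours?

278

SPT (increasing processing time): J5 J8 J7 J9 J3 J1 J4 J2 J6.
J5: waits 0, runs 0→2
J8: waits 2, runs 2→5
J7: waits 5, runs 5→13
J9: waits 13, runs 13→22
J3: waits 22, runs 22→34
J1: waits 34, runs 34→47
J4: waits 47, runs 47→66
J2: waits 66, runs 66→89
J6: waits 89, runs 89→113
Sum = 0+2+5+13+22+34+47+66+89 = 278.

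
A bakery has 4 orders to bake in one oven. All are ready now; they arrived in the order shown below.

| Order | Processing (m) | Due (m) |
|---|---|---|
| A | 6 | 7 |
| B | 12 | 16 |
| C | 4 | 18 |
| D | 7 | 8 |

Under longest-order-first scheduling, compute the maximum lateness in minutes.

18

LPT (decreasing processing time): B D A C.
B: 0→12, due 16, lateness -4
D: 12→19, due 8, lateness 11
A: 19→25, due 7, lateness 18
C: 25→29, due 18, lateness 11
Maximum = 18.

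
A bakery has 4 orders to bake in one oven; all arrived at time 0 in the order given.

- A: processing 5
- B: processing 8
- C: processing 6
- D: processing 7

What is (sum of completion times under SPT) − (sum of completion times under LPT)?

-10

SPT (increasing processing time): A C D B.
A: 0→5
C: 5→11
D: 11→18
B: 18→26
Sum = 5+11+18+26 = 60.
LPT (decreasing processing time): B D C A.
B: 0→8
D: 8→15
C: 15→21
A: 21→26
Sum = 8+15+21+26 = 70.
Difference = 60 − 70 = -10.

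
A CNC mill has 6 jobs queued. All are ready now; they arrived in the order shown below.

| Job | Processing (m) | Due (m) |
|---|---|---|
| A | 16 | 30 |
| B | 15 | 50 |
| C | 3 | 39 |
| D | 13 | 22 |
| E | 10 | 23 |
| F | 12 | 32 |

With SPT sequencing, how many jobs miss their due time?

SPT (increasing processing time): C E F D B A.
C: 0→3, due 39, tardiness 0
E: 3→13, due 23, tardiness 0
F: 13→25, due 32, tardiness 0
D: 25→38, due 22, tardiness 16
B: 38→53, due 50, tardiness 3
A: 53→69, due 30, tardiness 39
Late jobs: 3.

3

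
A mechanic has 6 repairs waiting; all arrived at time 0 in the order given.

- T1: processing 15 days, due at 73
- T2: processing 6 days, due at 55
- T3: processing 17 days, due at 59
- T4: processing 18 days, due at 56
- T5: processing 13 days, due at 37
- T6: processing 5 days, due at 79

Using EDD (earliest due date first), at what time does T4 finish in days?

37

EDD (increasing due date): T5 T2 T4 T3 T1 T6.
T5: 0→13
T2: 13→19
T4: 19→37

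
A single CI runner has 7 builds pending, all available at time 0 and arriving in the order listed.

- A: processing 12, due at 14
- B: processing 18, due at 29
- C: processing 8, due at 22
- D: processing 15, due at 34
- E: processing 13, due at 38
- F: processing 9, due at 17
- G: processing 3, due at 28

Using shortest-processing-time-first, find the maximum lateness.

SPT (increasing processing time): G C F A E D B.
G: 0→3, due 28, lateness -25
C: 3→11, due 22, lateness -11
F: 11→20, due 17, lateness 3
A: 20→32, due 14, lateness 18
E: 32→45, due 38, lateness 7
D: 45→60, due 34, lateness 26
B: 60→78, due 29, lateness 49
Maximum = 49.

49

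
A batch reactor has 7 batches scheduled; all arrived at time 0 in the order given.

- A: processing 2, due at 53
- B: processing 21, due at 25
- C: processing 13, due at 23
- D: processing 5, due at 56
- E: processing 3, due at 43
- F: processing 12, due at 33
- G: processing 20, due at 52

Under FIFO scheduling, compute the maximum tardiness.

FIFO (arrival order): A B C D E F G.
A: 0→2, due 53, tardiness 0
B: 2→23, due 25, tardiness 0
C: 23→36, due 23, tardiness 13
D: 36→41, due 56, tardiness 0
E: 41→44, due 43, tardiness 1
F: 44→56, due 33, tardiness 23
G: 56→76, due 52, tardiness 24
Maximum = 24.

24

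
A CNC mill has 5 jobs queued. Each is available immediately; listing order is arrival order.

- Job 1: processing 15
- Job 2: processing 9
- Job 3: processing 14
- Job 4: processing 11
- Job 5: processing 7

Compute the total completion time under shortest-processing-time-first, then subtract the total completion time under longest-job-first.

-42

SPT (increasing processing time): Job 5 Job 2 Job 4 Job 3 Job 1.
Job 5: 0→7
Job 2: 7→16
Job 4: 16→27
Job 3: 27→41
Job 1: 41→56
Sum = 7+16+27+41+56 = 147.
LPT (decreasing processing time): Job 1 Job 3 Job 4 Job 2 Job 5.
Job 1: 0→15
Job 3: 15→29
Job 4: 29→40
Job 2: 40→49
Job 5: 49→56
Sum = 15+29+40+49+56 = 189.
Difference = 147 − 189 = -42.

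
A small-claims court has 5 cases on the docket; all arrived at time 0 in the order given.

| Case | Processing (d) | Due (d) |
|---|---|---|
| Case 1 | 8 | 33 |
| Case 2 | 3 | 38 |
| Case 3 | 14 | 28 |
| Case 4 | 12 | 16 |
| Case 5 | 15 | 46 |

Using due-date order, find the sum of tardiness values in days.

7

EDD (increasing due date): Case 4 Case 3 Case 1 Case 2 Case 5.
Case 4: 0→12, due 16, tardiness 0
Case 3: 12→26, due 28, tardiness 0
Case 1: 26→34, due 33, tardiness 1
Case 2: 34→37, due 38, tardiness 0
Case 5: 37→52, due 46, tardiness 6
Sum = 0+0+1+0+6 = 7.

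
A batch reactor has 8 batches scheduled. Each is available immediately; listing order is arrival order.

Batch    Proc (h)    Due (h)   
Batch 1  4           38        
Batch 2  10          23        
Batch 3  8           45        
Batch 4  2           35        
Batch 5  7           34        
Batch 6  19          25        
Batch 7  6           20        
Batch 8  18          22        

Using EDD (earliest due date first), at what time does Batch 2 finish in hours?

EDD (increasing due date): Batch 7 Batch 8 Batch 2 Batch 6 Batch 5 Batch 4 Batch 1 Batch 3.
Batch 7: 0→6
Batch 8: 6→24
Batch 2: 24→34

34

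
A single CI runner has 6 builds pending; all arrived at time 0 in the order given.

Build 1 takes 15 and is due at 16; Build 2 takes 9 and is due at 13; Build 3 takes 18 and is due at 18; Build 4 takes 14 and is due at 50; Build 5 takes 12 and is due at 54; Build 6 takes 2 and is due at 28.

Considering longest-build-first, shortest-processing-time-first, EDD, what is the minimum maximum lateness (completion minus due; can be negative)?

LPT (decreasing processing time): Build 3 Build 1 Build 4 Build 5 Build 2 Build 6.
Build 3: 0→18, due 18, lateness 0
Build 1: 18→33, due 16, lateness 17
Build 4: 33→47, due 50, lateness -3
Build 5: 47→59, due 54, lateness 5
Build 2: 59→68, due 13, lateness 55
Build 6: 68→70, due 28, lateness 42
Maximum = 55.
SPT (increasing processing time): Build 6 Build 2 Build 5 Build 4 Build 1 Build 3.
Build 6: 0→2, due 28, lateness -26
Build 2: 2→11, due 13, lateness -2
Build 5: 11→23, due 54, lateness -31
Build 4: 23→37, due 50, lateness -13
Build 1: 37→52, due 16, lateness 36
Build 3: 52→70, due 18, lateness 52
Maximum = 52.
EDD (increasing due date): Build 2 Build 1 Build 3 Build 6 Build 4 Build 5.
Build 2: 0→9, due 13, lateness -4
Build 1: 9→24, due 16, lateness 8
Build 3: 24→42, due 18, lateness 24
Build 6: 42→44, due 28, lateness 16
Build 4: 44→58, due 50, lateness 8
Build 5: 58→70, due 54, lateness 16
Maximum = 24.
LPT 55, SPT 52, EDD 24 → minimum 24.

24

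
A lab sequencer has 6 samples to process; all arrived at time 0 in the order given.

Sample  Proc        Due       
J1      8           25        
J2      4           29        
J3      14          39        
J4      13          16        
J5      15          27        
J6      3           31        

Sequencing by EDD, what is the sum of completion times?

EDD (increasing due date): J4 J1 J5 J2 J6 J3.
J4: 0→13
J1: 13→21
J5: 21→36
J2: 36→40
J6: 40→43
J3: 43→57
Sum = 13+21+36+40+43+57 = 210.

210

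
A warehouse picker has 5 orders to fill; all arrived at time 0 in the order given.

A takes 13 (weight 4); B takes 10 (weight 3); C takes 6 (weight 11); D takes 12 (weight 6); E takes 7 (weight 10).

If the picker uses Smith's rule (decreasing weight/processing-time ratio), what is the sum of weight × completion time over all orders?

WSPT (decreasing weight/processing-time ratio): C E D A B.
C: finishes 6, weight 11, w·C = 66
E: finishes 13, weight 10, w·C = 130
D: finishes 25, weight 6, w·C = 150
A: finishes 38, weight 4, w·C = 152
B: finishes 48, weight 3, w·C = 144
Sum = 66+130+150+152+144 = 642.

642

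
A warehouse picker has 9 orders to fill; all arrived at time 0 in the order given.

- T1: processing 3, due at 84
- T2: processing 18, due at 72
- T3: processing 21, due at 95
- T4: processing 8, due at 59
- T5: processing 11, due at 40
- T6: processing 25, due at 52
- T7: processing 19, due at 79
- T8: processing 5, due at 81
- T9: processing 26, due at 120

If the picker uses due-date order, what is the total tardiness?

EDD (increasing due date): T5 T6 T4 T2 T7 T8 T1 T3 T9.
T5: 0→11, due 40, tardiness 0
T6: 11→36, due 52, tardiness 0
T4: 36→44, due 59, tardiness 0
T2: 44→62, due 72, tardiness 0
T7: 62→81, due 79, tardiness 2
T8: 81→86, due 81, tardiness 5
T1: 86→89, due 84, tardiness 5
T3: 89→110, due 95, tardiness 15
T9: 110→136, due 120, tardiness 16
Sum = 0+0+0+0+2+5+5+15+16 = 43.

43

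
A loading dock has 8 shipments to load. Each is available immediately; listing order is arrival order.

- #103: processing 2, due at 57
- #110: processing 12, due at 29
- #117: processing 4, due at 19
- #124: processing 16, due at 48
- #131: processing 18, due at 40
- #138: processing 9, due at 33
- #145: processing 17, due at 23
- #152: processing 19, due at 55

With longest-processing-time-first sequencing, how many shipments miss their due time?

LPT (decreasing processing time): #152 #131 #145 #124 #110 #138 #117 #103.
#152: 0→19, due 55, tardiness 0
#131: 19→37, due 40, tardiness 0
#145: 37→54, due 23, tardiness 31
#124: 54→70, due 48, tardiness 22
#110: 70→82, due 29, tardiness 53
#138: 82→91, due 33, tardiness 58
#117: 91→95, due 19, tardiness 76
#103: 95→97, due 57, tardiness 40
Late shipments: 6.

6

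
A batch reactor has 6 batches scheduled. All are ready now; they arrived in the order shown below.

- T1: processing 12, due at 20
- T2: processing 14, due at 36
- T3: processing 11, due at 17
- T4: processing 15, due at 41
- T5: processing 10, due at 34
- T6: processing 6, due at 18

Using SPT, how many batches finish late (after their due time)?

SPT (increasing processing time): T6 T5 T3 T1 T2 T4.
T6: 0→6, due 18, tardiness 0
T5: 6→16, due 34, tardiness 0
T3: 16→27, due 17, tardiness 10
T1: 27→39, due 20, tardiness 19
T2: 39→53, due 36, tardiness 17
T4: 53→68, due 41, tardiness 27
Late batches: 4.

4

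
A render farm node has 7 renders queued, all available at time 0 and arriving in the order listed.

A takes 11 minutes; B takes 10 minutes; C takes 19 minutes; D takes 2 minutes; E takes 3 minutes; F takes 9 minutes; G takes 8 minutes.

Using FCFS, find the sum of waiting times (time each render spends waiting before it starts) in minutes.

213

FIFO (arrival order): A B C D E F G.
A: waits 0, runs 0→11
B: waits 11, runs 11→21
C: waits 21, runs 21→40
D: waits 40, runs 40→42
E: waits 42, runs 42→45
F: waits 45, runs 45→54
G: waits 54, runs 54→62
Sum = 0+11+21+40+42+45+54 = 213.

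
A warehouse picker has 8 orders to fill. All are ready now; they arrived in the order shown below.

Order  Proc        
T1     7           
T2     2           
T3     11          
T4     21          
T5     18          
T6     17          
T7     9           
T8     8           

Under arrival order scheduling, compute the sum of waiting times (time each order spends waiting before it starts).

FIFO (arrival order): T1 T2 T3 T4 T5 T6 T7 T8.
T1: waits 0, runs 0→7
T2: waits 7, runs 7→9
T3: waits 9, runs 9→20
T4: waits 20, runs 20→41
T5: waits 41, runs 41→59
T6: waits 59, runs 59→76
T7: waits 76, runs 76→85
T8: waits 85, runs 85→93
Sum = 0+7+9+20+41+59+76+85 = 297.

297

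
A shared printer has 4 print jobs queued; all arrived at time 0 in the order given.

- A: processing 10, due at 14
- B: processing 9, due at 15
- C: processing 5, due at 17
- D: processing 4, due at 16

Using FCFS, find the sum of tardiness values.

23

FIFO (arrival order): A B C D.
A: 0→10, due 14, tardiness 0
B: 10→19, due 15, tardiness 4
C: 19→24, due 17, tardiness 7
D: 24→28, due 16, tardiness 12
Sum = 0+4+7+12 = 23.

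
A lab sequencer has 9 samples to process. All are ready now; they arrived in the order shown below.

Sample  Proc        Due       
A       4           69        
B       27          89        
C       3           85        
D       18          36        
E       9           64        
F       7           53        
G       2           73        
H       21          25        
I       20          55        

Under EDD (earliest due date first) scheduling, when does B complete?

EDD (increasing due date): H D F I E A G C B.
H: 0→21
D: 21→39
F: 39→46
I: 46→66
E: 66→75
A: 75→79
G: 79→81
C: 81→84
B: 84→111

111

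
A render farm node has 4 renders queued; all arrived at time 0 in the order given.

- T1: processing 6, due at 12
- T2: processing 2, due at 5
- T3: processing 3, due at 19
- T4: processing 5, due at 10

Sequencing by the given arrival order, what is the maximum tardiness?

FIFO (arrival order): T1 T2 T3 T4.
T1: 0→6, due 12, tardiness 0
T2: 6→8, due 5, tardiness 3
T3: 8→11, due 19, tardiness 0
T4: 11→16, due 10, tardiness 6
Maximum = 6.

6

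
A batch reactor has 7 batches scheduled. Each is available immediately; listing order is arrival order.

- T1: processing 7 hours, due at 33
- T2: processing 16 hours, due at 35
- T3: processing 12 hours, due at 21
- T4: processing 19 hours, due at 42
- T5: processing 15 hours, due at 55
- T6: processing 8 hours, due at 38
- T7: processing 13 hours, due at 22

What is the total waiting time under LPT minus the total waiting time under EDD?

77

LPT (decreasing processing time): T4 T2 T5 T7 T3 T6 T1.
T4: waits 0, runs 0→19
T2: waits 19, runs 19→35
T5: waits 35, runs 35→50
T7: waits 50, runs 50→63
T3: waits 63, runs 63→75
T6: waits 75, runs 75→83
T1: waits 83, runs 83→90
Sum = 0+19+35+50+63+75+83 = 325.
EDD (increasing due date): T3 T7 T1 T2 T6 T4 T5.
T3: waits 0, runs 0→12
T7: waits 12, runs 12→25
T1: waits 25, runs 25→32
T2: waits 32, runs 32→48
T6: waits 48, runs 48→56
T4: waits 56, runs 56→75
T5: waits 75, runs 75→90
Sum = 0+12+25+32+48+56+75 = 248.
Difference = 325 − 248 = 77.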